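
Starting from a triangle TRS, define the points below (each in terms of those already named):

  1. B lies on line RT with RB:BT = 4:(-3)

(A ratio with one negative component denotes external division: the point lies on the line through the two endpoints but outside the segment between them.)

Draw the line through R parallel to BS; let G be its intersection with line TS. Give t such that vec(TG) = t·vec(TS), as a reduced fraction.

t = -1/3

Choose coordinates T = (0, 0), R = (1, 0), S = (0, 1).
1. B lies on line RT with RB:BT = 4:(-3) ⇒ B = (-3, 0)
through R parallel to BS: direction (3, 1); meets TS at G = (0, -1/3)
G = T + t·(S−T) with t = -1/3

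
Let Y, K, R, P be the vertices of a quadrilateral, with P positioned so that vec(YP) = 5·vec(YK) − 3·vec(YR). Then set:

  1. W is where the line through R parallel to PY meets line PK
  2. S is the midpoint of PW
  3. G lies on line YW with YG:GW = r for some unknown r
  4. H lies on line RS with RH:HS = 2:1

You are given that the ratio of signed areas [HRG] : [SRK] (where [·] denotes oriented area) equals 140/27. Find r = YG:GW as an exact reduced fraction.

r = 4/5

Choose coordinates Y = (0, 0), K = (1, 0), R = (0, 1), P = (5, -3).
1. W is where the line through R parallel to PY meets line PK ⇒ W = (-5/3, 2)
2. S is the midpoint of PW ⇒ S = (5/3, -1/2)
3. With YG:GW = r, write λ = r/(r+1) so G = Y + λ·(W−Y); G is affine-linear in λ
4. H lies on line RS with RH:HS = 2:1 ⇒ H = (10/9, 0)
Every point depending on G is an affine combination of G and λ-independent points, so each such coordinate is linear in λ; the λ² term in each signed area is a multiple of (W−Y)×(W−Y) = 0, so 2·[HRG] and 2·[SRK] are each linear in λ. Evaluating at λ=0 and λ=1:
  2·[HRG] = -5/9·λ + 10/9,   2·[SRK] = 1/6
So [HRG]:[SRK] = (-5/9·λ + 10/9) / (1/6). Setting this equal to 140/27:
  -5/9·λ + 10/9 = 140/27·(1/6)  ⇒  λ = 4/9
Then r = λ/(1−λ) = (4/9)/(5/9) = 4/5. Check: with r = 4/5, G = (-20/27, 8/9) and [HRG]:[SRK] = 140/27 as required.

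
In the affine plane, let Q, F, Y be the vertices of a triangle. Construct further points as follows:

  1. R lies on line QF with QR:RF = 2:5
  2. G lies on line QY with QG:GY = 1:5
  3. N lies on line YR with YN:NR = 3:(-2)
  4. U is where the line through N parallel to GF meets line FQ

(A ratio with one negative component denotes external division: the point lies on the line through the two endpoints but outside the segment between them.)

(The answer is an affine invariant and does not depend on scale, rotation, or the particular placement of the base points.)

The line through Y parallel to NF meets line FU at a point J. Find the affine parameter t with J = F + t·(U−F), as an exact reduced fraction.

t = 3/34

Assign Q = (0, 0), F = (1, 0), Y = (0, 1) — the answer is frame-independent, so this choice is without loss of generality.
1. R lies on line QF with QR:RF = 2:5 ⇒ R = (2/7, 0)
2. G lies on line QY with QG:GY = 1:5 ⇒ G = (0, 1/6)
3. N lies on line YR with YN:NR = 3:(-2) ⇒ N = (6/7, -2)
4. U is where the line through N parallel to GF meets line FQ ⇒ U = (-78/7, 0)
through Y parallel to NF: direction (1/7, 2); meets FU at J = (-1/14, 0)
J = F + t·(U−F) with t = 3/34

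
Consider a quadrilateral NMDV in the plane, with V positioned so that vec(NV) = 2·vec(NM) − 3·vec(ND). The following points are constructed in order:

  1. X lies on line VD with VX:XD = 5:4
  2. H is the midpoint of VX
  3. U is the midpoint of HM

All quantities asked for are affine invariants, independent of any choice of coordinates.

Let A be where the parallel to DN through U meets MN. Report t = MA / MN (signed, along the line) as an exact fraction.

t = -2/9

Choose coordinates N = (0, 0), M = (1, 0), D = (0, 1), V = (2, -3).
1. X lies on line VD with VX:XD = 5:4 ⇒ X = (8/9, -7/9)
2. H is the midpoint of VX ⇒ H = (13/9, -17/9)
3. U is the midpoint of HM ⇒ U = (11/9, -17/18)
through U parallel to DN: direction (0, -1); meets MN at A = (11/9, 0)
A = M + t·(N−M) with t = -2/9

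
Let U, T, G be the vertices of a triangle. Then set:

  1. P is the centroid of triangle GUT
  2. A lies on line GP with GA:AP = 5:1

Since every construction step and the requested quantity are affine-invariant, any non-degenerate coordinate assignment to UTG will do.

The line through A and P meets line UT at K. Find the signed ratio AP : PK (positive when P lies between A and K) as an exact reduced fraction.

AP:PK = 1/3

Assign U = (0, 0), T = (1, 0), G = (0, 1) — the answer is frame-independent, so this choice is without loss of generality.
1. P is the centroid of triangle GUT ⇒ P = (1/3, 1/3)
2. A lies on line GP with GA:AP = 5:1 ⇒ A = (5/18, 4/9)
line AP meets UT at K = (1/2, 0)
P = A + t·(K−A) with t = 1/4, so AP:PK = 1/4:3/4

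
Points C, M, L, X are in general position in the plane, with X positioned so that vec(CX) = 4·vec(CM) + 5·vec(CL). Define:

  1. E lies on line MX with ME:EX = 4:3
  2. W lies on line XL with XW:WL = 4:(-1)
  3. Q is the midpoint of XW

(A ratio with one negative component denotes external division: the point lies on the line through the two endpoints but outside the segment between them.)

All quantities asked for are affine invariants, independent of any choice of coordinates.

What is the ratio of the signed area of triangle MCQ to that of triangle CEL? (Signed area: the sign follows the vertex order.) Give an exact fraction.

[MCQ]:[CEL] = -49/57

Work in coordinates with C = (0, 0), M = (1, 0), L = (0, 1), X = (4, 5).
1. E lies on line MX with ME:EX = 4:3 ⇒ E = (19/7, 20/7)
2. W lies on line XL with XW:WL = 4:(-1) ⇒ W = (-4/3, -1/3)
3. Q is the midpoint of XW ⇒ Q = (4/3, 7/3)
2·[MCQ] = -7/3, 2·[CEL] = 19/7
[MCQ]:[CEL] = -7/3:19/7 = -49/57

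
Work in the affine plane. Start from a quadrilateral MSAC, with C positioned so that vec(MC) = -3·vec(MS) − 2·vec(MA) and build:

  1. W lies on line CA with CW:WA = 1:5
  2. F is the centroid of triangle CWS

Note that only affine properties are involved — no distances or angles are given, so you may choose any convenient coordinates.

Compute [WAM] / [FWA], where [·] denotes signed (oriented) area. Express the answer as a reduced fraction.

Work in coordinates with M = (0, 0), S = (1, 0), A = (0, 1), C = (-3, -2).
1. W lies on line CA with CW:WA = 1:5 ⇒ W = (-5/2, -3/2)
2. F is the centroid of triangle CWS ⇒ F = (-3/2, -7/6)
2·[WAM] = -5/2, 2·[FWA] = -5/3
[WAM]:[FWA] = -5/2:-5/3 = 3/2

[WAM]:[FWA] = 3/2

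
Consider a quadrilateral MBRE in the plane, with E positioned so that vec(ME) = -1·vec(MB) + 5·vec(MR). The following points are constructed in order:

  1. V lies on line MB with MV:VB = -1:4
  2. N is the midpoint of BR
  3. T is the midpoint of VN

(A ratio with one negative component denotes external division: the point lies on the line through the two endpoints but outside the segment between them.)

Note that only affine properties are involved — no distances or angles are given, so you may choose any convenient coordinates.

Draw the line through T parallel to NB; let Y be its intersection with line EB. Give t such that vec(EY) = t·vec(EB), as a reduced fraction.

t = 11/9

Work in coordinates with M = (0, 0), B = (1, 0), R = (0, 1), E = (-1, 5).
1. V lies on line MB with MV:VB = -1:4 ⇒ V = (-1/3, 0)
2. N is the midpoint of BR ⇒ N = (1/2, 1/2)
3. T is the midpoint of VN ⇒ T = (1/12, 1/4)
through T parallel to NB: direction (1/2, -1/2); meets EB at Y = (13/9, -10/9)
Y = E + t·(B−E) with t = 11/9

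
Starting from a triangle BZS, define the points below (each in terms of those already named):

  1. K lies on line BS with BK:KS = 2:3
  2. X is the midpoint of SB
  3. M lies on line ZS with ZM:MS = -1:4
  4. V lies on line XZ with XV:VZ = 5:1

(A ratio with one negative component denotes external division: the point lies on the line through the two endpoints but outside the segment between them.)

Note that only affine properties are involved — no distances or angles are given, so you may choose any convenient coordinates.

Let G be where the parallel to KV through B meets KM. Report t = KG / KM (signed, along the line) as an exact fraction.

t = 30/17

Set B = (0, 0), Z = (1, 0), S = (0, 1); any affine frame gives the same invariant.
1. K lies on line BS with BK:KS = 2:3 ⇒ K = (0, 2/5)
2. X is the midpoint of SB ⇒ X = (0, 1/2)
3. M lies on line ZS with ZM:MS = -1:4 ⇒ M = (4/3, -1/3)
4. V lies on line XZ with XV:VZ = 5:1 ⇒ V = (5/6, 1/12)
through B parallel to KV: direction (5/6, -19/60); meets KM at G = (40/17, -76/85)
G = K + t·(M−K) with t = 30/17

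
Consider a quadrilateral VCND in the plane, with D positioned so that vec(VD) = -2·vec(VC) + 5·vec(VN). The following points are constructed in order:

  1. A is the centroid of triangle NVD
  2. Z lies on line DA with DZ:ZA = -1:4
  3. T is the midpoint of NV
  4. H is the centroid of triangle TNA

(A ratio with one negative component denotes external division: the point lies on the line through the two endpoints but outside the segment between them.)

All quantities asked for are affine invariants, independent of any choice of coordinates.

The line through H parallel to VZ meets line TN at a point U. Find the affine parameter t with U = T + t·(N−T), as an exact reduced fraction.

t = 8/33

Choose coordinates V = (0, 0), C = (1, 0), N = (0, 1), D = (-2, 5).
1. A is the centroid of triangle NVD ⇒ A = (-2/3, 2)
2. Z lies on line DA with DZ:ZA = -1:4 ⇒ Z = (-22/9, 6)
3. T is the midpoint of NV ⇒ T = (0, 1/2)
4. H is the centroid of triangle TNA ⇒ H = (-2/9, 7/6)
through H parallel to VZ: direction (-22/9, 6); meets TN at U = (0, 41/66)
U = T + t·(N−T) with t = 8/33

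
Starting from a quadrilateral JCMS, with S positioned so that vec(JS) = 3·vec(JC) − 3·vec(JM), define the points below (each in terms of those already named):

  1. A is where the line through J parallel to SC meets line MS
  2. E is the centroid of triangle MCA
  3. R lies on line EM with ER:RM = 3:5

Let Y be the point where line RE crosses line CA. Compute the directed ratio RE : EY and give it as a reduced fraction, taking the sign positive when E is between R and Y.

RE:EY = 3/4

Set J = (0, 0), C = (1, 0), M = (0, 1), S = (3, -3); any affine frame gives the same invariant.
1. A is where the line through J parallel to SC meets line MS ⇒ A = (-6, 9)
2. E is the centroid of triangle MCA ⇒ E = (-5/3, 10/3)
3. R lies on line EM with ER:RM = 3:5 ⇒ R = (-25/24, 59/24)
line RE meets CA at Y = (-5/2, 9/2)
E = R + t·(Y−R) with t = 3/7, so RE:EY = 3/7:4/7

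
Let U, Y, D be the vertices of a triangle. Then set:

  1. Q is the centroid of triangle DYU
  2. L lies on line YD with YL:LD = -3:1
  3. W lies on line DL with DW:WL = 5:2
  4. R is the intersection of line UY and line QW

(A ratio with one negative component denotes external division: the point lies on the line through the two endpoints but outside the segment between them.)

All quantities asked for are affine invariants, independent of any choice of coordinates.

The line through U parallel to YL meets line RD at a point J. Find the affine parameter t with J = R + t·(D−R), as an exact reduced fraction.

Work in coordinates with U = (0, 0), Y = (1, 0), D = (0, 1).
1. Q is the centroid of triangle DYU ⇒ Q = (1/3, 1/3)
2. L lies on line YD with YL:LD = -3:1 ⇒ L = (-1/2, 3/2)
3. W lies on line DL with DW:WL = 5:2 ⇒ W = (-5/14, 19/14)
4. R is the intersection of line UY and line QW ⇒ R = (24/43, 0)
through U parallel to YL: direction (-3/2, 3/2); meets RD at J = (24/19, -24/19)
J = R + t·(D−R) with t = -24/19

t = -24/19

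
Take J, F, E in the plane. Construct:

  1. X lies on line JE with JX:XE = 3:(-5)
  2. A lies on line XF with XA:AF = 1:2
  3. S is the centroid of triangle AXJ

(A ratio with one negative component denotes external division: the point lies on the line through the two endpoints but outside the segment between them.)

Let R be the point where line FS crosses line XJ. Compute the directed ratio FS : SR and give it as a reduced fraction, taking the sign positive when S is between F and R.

Choose coordinates J = (0, 0), F = (1, 0), E = (0, 1).
1. X lies on line JE with JX:XE = 3:(-5) ⇒ X = (0, -3/2)
2. A lies on line XF with XA:AF = 1:2 ⇒ A = (1/3, -1)
3. S is the centroid of triangle AXJ ⇒ S = (1/9, -5/6)
line FS meets XJ at R = (0, -15/16)
S = F + t·(R−F) with t = 8/9, so FS:SR = 8/9:1/9

FS:SR = 8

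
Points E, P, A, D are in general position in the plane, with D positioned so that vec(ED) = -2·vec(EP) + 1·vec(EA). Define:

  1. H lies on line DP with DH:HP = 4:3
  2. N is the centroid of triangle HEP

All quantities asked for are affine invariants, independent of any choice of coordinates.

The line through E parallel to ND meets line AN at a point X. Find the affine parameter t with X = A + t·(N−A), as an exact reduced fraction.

Set E = (0, 0), P = (1, 0), A = (0, 1), D = (-2, 1); any affine frame gives the same invariant.
1. H lies on line DP with DH:HP = 4:3 ⇒ H = (-2/7, 3/7)
2. N is the centroid of triangle HEP ⇒ N = (5/21, 1/7)
through E parallel to ND: direction (-47/21, 6/7); meets AN at X = (235/756, -5/42)
X = A + t·(N−A) with t = 47/36

t = 47/36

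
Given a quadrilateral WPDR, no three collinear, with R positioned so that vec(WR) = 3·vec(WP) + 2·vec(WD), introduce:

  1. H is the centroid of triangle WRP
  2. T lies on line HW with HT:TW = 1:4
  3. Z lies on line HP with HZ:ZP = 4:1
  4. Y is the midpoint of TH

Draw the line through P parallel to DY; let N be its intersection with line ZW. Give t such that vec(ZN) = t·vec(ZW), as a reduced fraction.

Assign W = (0, 0), P = (1, 0), D = (0, 1), R = (3, 2) — the answer is frame-independent, so this choice is without loss of generality.
1. H is the centroid of triangle WRP ⇒ H = (4/3, 2/3)
2. T lies on line HW with HT:TW = 1:4 ⇒ T = (16/15, 8/15)
3. Z lies on line HP with HZ:ZP = 4:1 ⇒ Z = (16/15, 2/15)
4. Y is the midpoint of TH ⇒ Y = (6/5, 3/5)
through P parallel to DY: direction (6/5, -2/5); meets ZW at N = (8/11, 1/11)
N = Z + t·(W−Z) with t = 7/22

t = 7/22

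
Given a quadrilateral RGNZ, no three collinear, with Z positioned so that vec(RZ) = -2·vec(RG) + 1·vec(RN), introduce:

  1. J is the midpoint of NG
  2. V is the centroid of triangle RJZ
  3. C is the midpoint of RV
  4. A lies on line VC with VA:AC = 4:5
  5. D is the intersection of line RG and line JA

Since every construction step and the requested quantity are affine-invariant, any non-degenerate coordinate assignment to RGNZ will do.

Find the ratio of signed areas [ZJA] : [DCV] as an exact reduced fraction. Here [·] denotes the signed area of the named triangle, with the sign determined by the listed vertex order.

Assign R = (0, 0), G = (1, 0), N = (0, 1), Z = (-2, 1) — the answer is frame-independent, so this choice is without loss of generality.
1. J is the midpoint of NG ⇒ J = (1/2, 1/2)
2. V is the centroid of triangle RJZ ⇒ V = (-1/2, 1/2)
3. C is the midpoint of RV ⇒ C = (-1/4, 1/4)
4. A lies on line VC with VA:AC = 4:5 ⇒ A = (-7/18, 7/18)
5. D is the intersection of line RG and line JA ⇒ D = (-7/2, 0)
2·[ZJA] = -13/18, 2·[DCV] = 7/8
[ZJA]:[DCV] = -13/18:7/8 = -52/63

[ZJA]:[DCV] = -52/63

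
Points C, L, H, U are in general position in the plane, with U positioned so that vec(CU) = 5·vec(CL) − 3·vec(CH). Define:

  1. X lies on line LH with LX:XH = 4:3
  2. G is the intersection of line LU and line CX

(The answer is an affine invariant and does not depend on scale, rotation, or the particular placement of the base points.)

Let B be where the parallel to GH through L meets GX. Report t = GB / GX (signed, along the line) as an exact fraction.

Choose coordinates C = (0, 0), L = (1, 0), H = (0, 1), U = (5, -3).
1. X lies on line LH with LX:XH = 4:3 ⇒ X = (3/7, 4/7)
2. G is the intersection of line LU and line CX ⇒ G = (9/25, 12/25)
through L parallel to GH: direction (-9/25, 13/25); meets GX at B = (13/25, 52/75)
B = G + t·(X−G) with t = 7/3

t = 7/3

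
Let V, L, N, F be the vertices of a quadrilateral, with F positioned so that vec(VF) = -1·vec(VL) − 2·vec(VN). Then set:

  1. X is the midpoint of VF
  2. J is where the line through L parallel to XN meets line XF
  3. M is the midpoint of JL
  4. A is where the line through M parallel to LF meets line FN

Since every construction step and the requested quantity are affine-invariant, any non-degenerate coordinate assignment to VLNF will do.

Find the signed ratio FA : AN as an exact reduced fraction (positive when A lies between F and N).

FA:AN = 3

Work in coordinates with V = (0, 0), L = (1, 0), N = (0, 1), F = (-1, -2).
1. X is the midpoint of VF ⇒ X = (-1/2, -1)
2. J is where the line through L parallel to XN meets line XF ⇒ J = (2, 4)
3. M is the midpoint of JL ⇒ M = (3/2, 2)
4. A is where the line through M parallel to LF meets line FN ⇒ A = (-1/4, 1/4)
A = F + t·(N−F) with t = 3/4, so FA:AN = t:(1−t) = 3/4:1/4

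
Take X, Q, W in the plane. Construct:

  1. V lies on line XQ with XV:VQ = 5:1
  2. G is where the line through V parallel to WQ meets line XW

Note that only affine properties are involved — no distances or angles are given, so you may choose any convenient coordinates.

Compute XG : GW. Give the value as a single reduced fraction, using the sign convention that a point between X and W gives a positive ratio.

Assign X = (0, 0), Q = (1, 0), W = (0, 1) — the answer is frame-independent, so this choice is without loss of generality.
1. V lies on line XQ with XV:VQ = 5:1 ⇒ V = (5/6, 0)
2. G is where the line through V parallel to WQ meets line XW ⇒ G = (0, 5/6)
G = X + t·(W−X) with t = 5/6, so XG:GW = t:(1−t) = 5/6:1/6

XG:GW = 5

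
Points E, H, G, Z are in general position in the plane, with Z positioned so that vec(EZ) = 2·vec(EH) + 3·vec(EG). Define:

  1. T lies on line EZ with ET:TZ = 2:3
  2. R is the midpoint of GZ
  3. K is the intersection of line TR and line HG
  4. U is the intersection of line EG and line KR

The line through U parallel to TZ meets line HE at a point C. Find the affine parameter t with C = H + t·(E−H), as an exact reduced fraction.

t = -1/3

Choose coordinates E = (0, 0), H = (1, 0), G = (0, 1), Z = (2, 3).
1. T lies on line EZ with ET:TZ = 2:3 ⇒ T = (4/5, 6/5)
2. R is the midpoint of GZ ⇒ R = (1, 2)
3. K is the intersection of line TR and line HG ⇒ K = (3/5, 2/5)
4. U is the intersection of line EG and line KR ⇒ U = (0, -2)
through U parallel to TZ: direction (6/5, 9/5); meets HE at C = (4/3, 0)
C = H + t·(E−H) with t = -1/3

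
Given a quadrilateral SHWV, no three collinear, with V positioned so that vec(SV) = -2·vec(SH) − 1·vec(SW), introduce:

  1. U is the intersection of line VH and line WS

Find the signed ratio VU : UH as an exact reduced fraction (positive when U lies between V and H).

Set S = (0, 0), H = (1, 0), W = (0, 1), V = (-2, -1); any affine frame gives the same invariant.
1. U is the intersection of line VH and line WS ⇒ U = (0, -1/3)
U = V + t·(H−V) with t = 2/3, so VU:UH = t:(1−t) = 2/3:1/3

VU:UH = 2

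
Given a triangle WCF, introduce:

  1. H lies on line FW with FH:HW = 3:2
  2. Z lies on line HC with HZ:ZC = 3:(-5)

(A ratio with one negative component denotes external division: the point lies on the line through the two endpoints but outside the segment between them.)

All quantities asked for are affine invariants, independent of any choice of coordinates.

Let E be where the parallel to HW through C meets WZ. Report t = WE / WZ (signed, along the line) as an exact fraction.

Set W = (0, 0), C = (1, 0), F = (0, 1); any affine frame gives the same invariant.
1. H lies on line FW with FH:HW = 3:2 ⇒ H = (0, 2/5)
2. Z lies on line HC with HZ:ZC = 3:(-5) ⇒ Z = (-3/2, 1)
through C parallel to HW: direction (0, -2/5); meets WZ at E = (1, -2/3)
E = W + t·(Z−W) with t = -2/3

t = -2/3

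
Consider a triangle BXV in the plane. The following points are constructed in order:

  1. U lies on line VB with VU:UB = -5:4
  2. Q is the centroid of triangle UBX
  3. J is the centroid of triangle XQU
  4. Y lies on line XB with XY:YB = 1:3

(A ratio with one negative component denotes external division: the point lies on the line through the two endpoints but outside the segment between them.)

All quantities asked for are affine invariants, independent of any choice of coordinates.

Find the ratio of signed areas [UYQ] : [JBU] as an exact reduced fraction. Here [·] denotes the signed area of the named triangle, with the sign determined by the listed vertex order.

[UYQ]:[JBU] = 3/8

Set B = (0, 0), X = (1, 0), V = (0, 1); any affine frame gives the same invariant.
1. U lies on line VB with VU:UB = -5:4 ⇒ U = (0, -4)
2. Q is the centroid of triangle UBX ⇒ Q = (1/3, -4/3)
3. J is the centroid of triangle XQU ⇒ J = (4/9, -16/9)
4. Y lies on line XB with XY:YB = 1:3 ⇒ Y = (3/4, 0)
2·[UYQ] = 2/3, 2·[JBU] = 16/9
[UYQ]:[JBU] = 2/3:16/9 = 3/8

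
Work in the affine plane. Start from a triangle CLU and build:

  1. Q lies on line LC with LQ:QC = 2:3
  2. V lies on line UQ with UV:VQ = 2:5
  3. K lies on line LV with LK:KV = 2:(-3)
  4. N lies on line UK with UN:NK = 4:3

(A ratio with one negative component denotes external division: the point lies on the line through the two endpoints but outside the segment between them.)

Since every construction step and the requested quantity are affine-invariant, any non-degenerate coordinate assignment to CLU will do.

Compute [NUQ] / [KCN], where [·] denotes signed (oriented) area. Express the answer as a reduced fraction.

Work in coordinates with C = (0, 0), L = (1, 0), U = (0, 1).
1. Q lies on line LC with LQ:QC = 2:3 ⇒ Q = (3/5, 0)
2. V lies on line UQ with UV:VQ = 2:5 ⇒ V = (6/35, 5/7)
3. K lies on line LV with LK:KV = 2:(-3) ⇒ K = (93/35, -10/7)
4. N lies on line UK with UN:NK = 4:3 ⇒ N = (372/245, -19/49)
2·[NUQ] = 24/35, 2·[KCN] = -279/245
[NUQ]:[KCN] = 24/35:-279/245 = -56/93

[NUQ]:[KCN] = -56/93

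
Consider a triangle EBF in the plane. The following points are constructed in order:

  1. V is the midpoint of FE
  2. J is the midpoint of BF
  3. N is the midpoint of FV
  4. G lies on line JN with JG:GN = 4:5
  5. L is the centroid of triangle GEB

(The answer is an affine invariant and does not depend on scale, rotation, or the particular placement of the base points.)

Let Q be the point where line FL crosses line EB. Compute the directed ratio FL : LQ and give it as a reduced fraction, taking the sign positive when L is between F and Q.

FL:LQ = 43/11

Choose coordinates E = (0, 0), B = (1, 0), F = (0, 1).
1. V is the midpoint of FE ⇒ V = (0, 1/2)
2. J is the midpoint of BF ⇒ J = (1/2, 1/2)
3. N is the midpoint of FV ⇒ N = (0, 3/4)
4. G lies on line JN with JG:GN = 4:5 ⇒ G = (5/18, 11/18)
5. L is the centroid of triangle GEB ⇒ L = (23/54, 11/54)
line FL meets EB at Q = (23/43, 0)
L = F + t·(Q−F) with t = 43/54, so FL:LQ = 43/54:11/54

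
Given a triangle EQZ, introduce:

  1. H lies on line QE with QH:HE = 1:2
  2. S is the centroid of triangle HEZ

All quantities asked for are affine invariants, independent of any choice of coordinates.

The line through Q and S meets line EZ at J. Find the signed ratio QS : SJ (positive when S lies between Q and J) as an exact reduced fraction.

Assign E = (0, 0), Q = (1, 0), Z = (0, 1) — the answer is frame-independent, so this choice is without loss of generality.
1. H lies on line QE with QH:HE = 1:2 ⇒ H = (2/3, 0)
2. S is the centroid of triangle HEZ ⇒ S = (2/9, 1/3)
line QS meets EZ at J = (0, 3/7)
S = Q + t·(J−Q) with t = 7/9, so QS:SJ = 7/9:2/9

QS:SJ = 7/2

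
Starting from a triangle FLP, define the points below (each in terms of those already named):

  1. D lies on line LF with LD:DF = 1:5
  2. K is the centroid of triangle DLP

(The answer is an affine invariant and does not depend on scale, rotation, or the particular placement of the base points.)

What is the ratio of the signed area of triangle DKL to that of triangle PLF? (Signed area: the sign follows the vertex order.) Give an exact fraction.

[DKL]:[PLF] = 1/18

Assign F = (0, 0), L = (1, 0), P = (0, 1) — the answer is frame-independent, so this choice is without loss of generality.
1. D lies on line LF with LD:DF = 1:5 ⇒ D = (5/6, 0)
2. K is the centroid of triangle DLP ⇒ K = (11/18, 1/3)
2·[DKL] = -1/18, 2·[PLF] = -1
[DKL]:[PLF] = -1/18:-1 = 1/18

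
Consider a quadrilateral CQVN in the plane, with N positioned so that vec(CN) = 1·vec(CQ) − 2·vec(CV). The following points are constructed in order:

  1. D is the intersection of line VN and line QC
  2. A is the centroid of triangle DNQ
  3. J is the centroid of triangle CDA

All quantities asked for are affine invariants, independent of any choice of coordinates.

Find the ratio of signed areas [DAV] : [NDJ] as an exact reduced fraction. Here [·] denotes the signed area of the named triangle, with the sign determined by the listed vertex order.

Work in coordinates with C = (0, 0), Q = (1, 0), V = (0, 1), N = (1, -2).
1. D is the intersection of line VN and line QC ⇒ D = (1/3, 0)
2. A is the centroid of triangle DNQ ⇒ A = (7/9, -2/3)
3. J is the centroid of triangle CDA ⇒ J = (10/27, -2/9)
2·[DAV] = 2/9, 2·[NDJ] = 2/27
[DAV]:[NDJ] = 2/9:2/27 = 3

[DAV]:[NDJ] = 3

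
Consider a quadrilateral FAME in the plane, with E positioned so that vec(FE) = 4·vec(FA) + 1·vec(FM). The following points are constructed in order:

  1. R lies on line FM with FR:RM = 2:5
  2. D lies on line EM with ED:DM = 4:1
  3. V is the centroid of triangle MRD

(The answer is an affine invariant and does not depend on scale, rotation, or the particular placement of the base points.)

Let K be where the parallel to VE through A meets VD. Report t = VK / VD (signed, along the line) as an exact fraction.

t = -317/80

Set F = (0, 0), A = (1, 0), M = (0, 1), E = (4, 1); any affine frame gives the same invariant.
1. R lies on line FM with FR:RM = 2:5 ⇒ R = (0, 2/7)
2. D lies on line EM with ED:DM = 4:1 ⇒ D = (4/5, 1)
3. V is the centroid of triangle MRD ⇒ V = (4/15, 16/21)
through A parallel to VE: direction (56/15, 5/21); meets VD at K = (-277/150, -61/336)
K = V + t·(D−V) with t = -317/80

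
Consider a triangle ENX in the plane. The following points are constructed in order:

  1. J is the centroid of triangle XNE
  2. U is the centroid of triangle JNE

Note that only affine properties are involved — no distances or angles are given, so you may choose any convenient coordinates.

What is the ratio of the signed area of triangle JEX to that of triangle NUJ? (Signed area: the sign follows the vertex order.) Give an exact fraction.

Work in coordinates with E = (0, 0), N = (1, 0), X = (0, 1).
1. J is the centroid of triangle XNE ⇒ J = (1/3, 1/3)
2. U is the centroid of triangle JNE ⇒ U = (4/9, 1/9)
2·[JEX] = -1/3, 2·[NUJ] = -1/9
[JEX]:[NUJ] = -1/3:-1/9 = 3

[JEX]:[NUJ] = 3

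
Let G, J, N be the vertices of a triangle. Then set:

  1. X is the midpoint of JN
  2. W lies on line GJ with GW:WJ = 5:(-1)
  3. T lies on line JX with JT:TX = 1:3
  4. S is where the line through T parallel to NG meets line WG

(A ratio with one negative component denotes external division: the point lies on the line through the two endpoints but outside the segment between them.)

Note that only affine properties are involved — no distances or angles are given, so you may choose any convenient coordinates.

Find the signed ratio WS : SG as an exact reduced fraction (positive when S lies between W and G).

WS:SG = 3/7

Choose coordinates G = (0, 0), J = (1, 0), N = (0, 1).
1. X is the midpoint of JN ⇒ X = (1/2, 1/2)
2. W lies on line GJ with GW:WJ = 5:(-1) ⇒ W = (5/4, 0)
3. T lies on line JX with JT:TX = 1:3 ⇒ T = (7/8, 1/8)
4. S is where the line through T parallel to NG meets line WG ⇒ S = (7/8, 0)
S = W + t·(G−W) with t = 3/10, so WS:SG = t:(1−t) = 3/10:7/10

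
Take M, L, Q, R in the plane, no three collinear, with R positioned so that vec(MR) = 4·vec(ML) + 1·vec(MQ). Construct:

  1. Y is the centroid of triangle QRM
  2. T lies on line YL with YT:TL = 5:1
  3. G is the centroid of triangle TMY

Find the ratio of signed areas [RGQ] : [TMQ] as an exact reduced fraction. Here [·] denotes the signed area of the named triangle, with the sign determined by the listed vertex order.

[RGQ]:[TMQ] = 160/57

Assign M = (0, 0), L = (1, 0), Q = (0, 1), R = (4, 1) — the answer is frame-independent, so this choice is without loss of generality.
1. Y is the centroid of triangle QRM ⇒ Y = (4/3, 2/3)
2. T lies on line YL with YT:TL = 5:1 ⇒ T = (19/18, 1/9)
3. G is the centroid of triangle TMY ⇒ G = (43/54, 7/27)
2·[RGQ] = -80/27, 2·[TMQ] = -19/18
[RGQ]:[TMQ] = -80/27:-19/18 = 160/57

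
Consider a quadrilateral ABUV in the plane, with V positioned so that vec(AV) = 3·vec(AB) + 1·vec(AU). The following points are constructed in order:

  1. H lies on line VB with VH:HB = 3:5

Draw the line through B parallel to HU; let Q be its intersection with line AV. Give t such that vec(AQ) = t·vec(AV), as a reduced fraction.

t = 1/9

Choose coordinates A = (0, 0), B = (1, 0), U = (0, 1), V = (3, 1).
1. H lies on line VB with VH:HB = 3:5 ⇒ H = (9/4, 5/8)
through B parallel to HU: direction (-9/4, 3/8); meets AV at Q = (1/3, 1/9)
Q = A + t·(V−A) with t = 1/9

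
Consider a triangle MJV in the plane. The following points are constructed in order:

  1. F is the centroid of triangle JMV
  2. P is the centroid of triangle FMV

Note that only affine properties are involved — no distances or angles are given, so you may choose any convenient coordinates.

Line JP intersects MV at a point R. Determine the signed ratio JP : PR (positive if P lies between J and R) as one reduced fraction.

JP:PR = 8

Assign M = (0, 0), J = (1, 0), V = (0, 1) — the answer is frame-independent, so this choice is without loss of generality.
1. F is the centroid of triangle JMV ⇒ F = (1/3, 1/3)
2. P is the centroid of triangle FMV ⇒ P = (1/9, 4/9)
line JP meets MV at R = (0, 1/2)
P = J + t·(R−J) with t = 8/9, so JP:PR = 8/9:1/9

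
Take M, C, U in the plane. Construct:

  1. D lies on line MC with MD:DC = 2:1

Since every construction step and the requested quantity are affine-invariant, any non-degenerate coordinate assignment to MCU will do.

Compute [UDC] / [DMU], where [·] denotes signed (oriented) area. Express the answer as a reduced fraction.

Work in coordinates with M = (0, 0), C = (1, 0), U = (0, 1).
1. D lies on line MC with MD:DC = 2:1 ⇒ D = (2/3, 0)
2·[UDC] = 1/3, 2·[DMU] = -2/3
[UDC]:[DMU] = 1/3:-2/3 = -1/2

[UDC]:[DMU] = -1/2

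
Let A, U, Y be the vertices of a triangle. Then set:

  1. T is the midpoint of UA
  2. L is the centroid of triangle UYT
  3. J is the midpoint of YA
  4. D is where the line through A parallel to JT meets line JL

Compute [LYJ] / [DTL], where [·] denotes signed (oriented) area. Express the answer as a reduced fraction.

[LYJ]:[DTL] = 3/5

Assign A = (0, 0), U = (1, 0), Y = (0, 1) — the answer is frame-independent, so this choice is without loss of generality.
1. T is the midpoint of UA ⇒ T = (1/2, 0)
2. L is the centroid of triangle UYT ⇒ L = (1/2, 1/3)
3. J is the midpoint of YA ⇒ J = (0, 1/2)
4. D is where the line through A parallel to JT meets line JL ⇒ D = (-3/4, 3/4)
2·[LYJ] = 1/4, 2·[DTL] = 5/12
[LYJ]:[DTL] = 1/4:5/12 = 3/5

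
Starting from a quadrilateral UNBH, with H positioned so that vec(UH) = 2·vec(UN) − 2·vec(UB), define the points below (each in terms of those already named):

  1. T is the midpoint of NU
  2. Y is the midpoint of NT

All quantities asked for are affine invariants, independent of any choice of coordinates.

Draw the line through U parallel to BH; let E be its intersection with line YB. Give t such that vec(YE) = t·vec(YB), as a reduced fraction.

Set U = (0, 0), N = (1, 0), B = (0, 1), H = (2, -2); any affine frame gives the same invariant.
1. T is the midpoint of NU ⇒ T = (1/2, 0)
2. Y is the midpoint of NT ⇒ Y = (3/4, 0)
through U parallel to BH: direction (2, -3); meets YB at E = (-6, 9)
E = Y + t·(B−Y) with t = 9

t = 9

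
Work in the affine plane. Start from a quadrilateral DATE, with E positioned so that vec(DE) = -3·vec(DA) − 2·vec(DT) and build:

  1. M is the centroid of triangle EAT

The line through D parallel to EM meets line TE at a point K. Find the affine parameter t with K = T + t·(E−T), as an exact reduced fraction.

t = 7/6

Work in coordinates with D = (0, 0), A = (1, 0), T = (0, 1), E = (-3, -2).
1. M is the centroid of triangle EAT ⇒ M = (-2/3, -1/3)
through D parallel to EM: direction (7/3, 5/3); meets TE at K = (-7/2, -5/2)
K = T + t·(E−T) with t = 7/6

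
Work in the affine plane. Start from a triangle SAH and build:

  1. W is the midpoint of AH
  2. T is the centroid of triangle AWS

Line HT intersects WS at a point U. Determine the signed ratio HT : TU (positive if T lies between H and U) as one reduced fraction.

HT:TU = -4

Choose coordinates S = (0, 0), A = (1, 0), H = (0, 1).
1. W is the midpoint of AH ⇒ W = (1/2, 1/2)
2. T is the centroid of triangle AWS ⇒ T = (1/2, 1/6)
line HT meets WS at U = (3/8, 3/8)
T = H + t·(U−H) with t = 4/3, so HT:TU = 4/3:-1/3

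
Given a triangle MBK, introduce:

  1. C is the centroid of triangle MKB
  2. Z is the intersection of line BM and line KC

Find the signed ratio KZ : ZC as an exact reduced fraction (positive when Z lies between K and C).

Set M = (0, 0), B = (1, 0), K = (0, 1); any affine frame gives the same invariant.
1. C is the centroid of triangle MKB ⇒ C = (1/3, 1/3)
2. Z is the intersection of line BM and line KC ⇒ Z = (1/2, 0)
Z = K + t·(C−K) with t = 3/2, so KZ:ZC = t:(1−t) = 3/2:-1/2

KZ:ZC = -3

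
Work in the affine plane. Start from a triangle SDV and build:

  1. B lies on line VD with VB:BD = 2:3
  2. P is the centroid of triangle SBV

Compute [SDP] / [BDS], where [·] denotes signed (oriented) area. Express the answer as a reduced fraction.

[SDP]:[BDS] = -8/9

Assign S = (0, 0), D = (1, 0), V = (0, 1) — the answer is frame-independent, so this choice is without loss of generality.
1. B lies on line VD with VB:BD = 2:3 ⇒ B = (2/5, 3/5)
2. P is the centroid of triangle SBV ⇒ P = (2/15, 8/15)
2·[SDP] = 8/15, 2·[BDS] = -3/5
[SDP]:[BDS] = 8/15:-3/5 = -8/9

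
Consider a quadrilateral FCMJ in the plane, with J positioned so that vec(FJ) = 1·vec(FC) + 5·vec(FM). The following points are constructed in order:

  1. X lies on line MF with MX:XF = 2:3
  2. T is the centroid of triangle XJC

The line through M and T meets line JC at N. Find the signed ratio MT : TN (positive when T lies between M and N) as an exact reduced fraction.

Work in coordinates with F = (0, 0), C = (1, 0), M = (0, 1), J = (1, 5).
1. X lies on line MF with MX:XF = 2:3 ⇒ X = (0, 3/5)
2. T is the centroid of triangle XJC ⇒ T = (2/3, 28/15)
line MT meets JC at N = (1, 23/10)
T = M + t·(N−M) with t = 2/3, so MT:TN = 2/3:1/3

MT:TN = 2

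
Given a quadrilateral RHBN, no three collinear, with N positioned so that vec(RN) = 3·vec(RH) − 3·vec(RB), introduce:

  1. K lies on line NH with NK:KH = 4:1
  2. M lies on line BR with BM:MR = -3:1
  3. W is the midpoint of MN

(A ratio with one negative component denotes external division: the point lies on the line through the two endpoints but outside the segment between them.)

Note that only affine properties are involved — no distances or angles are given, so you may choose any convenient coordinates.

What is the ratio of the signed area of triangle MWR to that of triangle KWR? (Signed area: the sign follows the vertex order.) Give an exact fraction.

Set R = (0, 0), H = (1, 0), B = (0, 1), N = (3, -3); any affine frame gives the same invariant.
1. K lies on line NH with NK:KH = 4:1 ⇒ K = (7/5, -3/5)
2. M lies on line BR with BM:MR = -3:1 ⇒ M = (0, -1/2)
3. W is the midpoint of MN ⇒ W = (3/2, -7/4)
2·[MWR] = 3/4, 2·[KWR] = -31/20
[MWR]:[KWR] = 3/4:-31/20 = -15/31

[MWR]:[KWR] = -15/31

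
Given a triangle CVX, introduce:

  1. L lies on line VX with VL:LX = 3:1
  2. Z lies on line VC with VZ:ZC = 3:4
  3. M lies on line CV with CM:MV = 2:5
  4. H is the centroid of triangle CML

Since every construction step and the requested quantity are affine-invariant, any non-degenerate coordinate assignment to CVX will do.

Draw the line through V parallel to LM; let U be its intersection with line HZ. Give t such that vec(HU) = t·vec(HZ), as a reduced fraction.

Choose coordinates C = (0, 0), V = (1, 0), X = (0, 1).
1. L lies on line VX with VL:LX = 3:1 ⇒ L = (1/4, 3/4)
2. Z lies on line VC with VZ:ZC = 3:4 ⇒ Z = (4/7, 0)
3. M lies on line CV with CM:MV = 2:5 ⇒ M = (2/7, 0)
4. H is the centroid of triangle CML ⇒ H = (5/28, 1/4)
through V parallel to LM: direction (1/28, -3/4); meets HZ at U = (227/224, -9/32)
U = H + t·(Z−H) with t = 17/8

t = 17/8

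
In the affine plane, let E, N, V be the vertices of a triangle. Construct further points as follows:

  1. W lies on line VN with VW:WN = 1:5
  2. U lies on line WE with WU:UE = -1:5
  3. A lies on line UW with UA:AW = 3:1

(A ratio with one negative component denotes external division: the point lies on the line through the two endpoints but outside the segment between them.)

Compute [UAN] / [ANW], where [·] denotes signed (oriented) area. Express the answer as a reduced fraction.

Set E = (0, 0), N = (1, 0), V = (0, 1); any affine frame gives the same invariant.
1. W lies on line VN with VW:WN = 1:5 ⇒ W = (1/6, 5/6)
2. U lies on line WE with WU:UE = -1:5 ⇒ U = (5/24, 25/24)
3. A lies on line UW with UA:AW = 3:1 ⇒ A = (17/96, 85/96)
2·[UAN] = 5/32, 2·[ANW] = -5/96
[UAN]:[ANW] = 5/32:-5/96 = -3

[UAN]:[ANW] = -3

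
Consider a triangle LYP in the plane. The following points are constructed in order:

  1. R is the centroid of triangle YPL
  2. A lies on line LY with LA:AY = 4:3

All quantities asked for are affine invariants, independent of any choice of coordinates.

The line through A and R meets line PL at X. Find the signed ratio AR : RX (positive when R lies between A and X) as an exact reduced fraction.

AR:RX = 5/7

Assign L = (0, 0), Y = (1, 0), P = (0, 1) — the answer is frame-independent, so this choice is without loss of generality.
1. R is the centroid of triangle YPL ⇒ R = (1/3, 1/3)
2. A lies on line LY with LA:AY = 4:3 ⇒ A = (4/7, 0)
line AR meets PL at X = (0, 4/5)
R = A + t·(X−A) with t = 5/12, so AR:RX = 5/12:7/12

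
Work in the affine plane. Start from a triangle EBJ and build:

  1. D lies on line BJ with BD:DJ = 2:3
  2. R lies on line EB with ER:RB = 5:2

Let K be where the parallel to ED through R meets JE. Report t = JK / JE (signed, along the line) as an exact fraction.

Assign E = (0, 0), B = (1, 0), J = (0, 1) — the answer is frame-independent, so this choice is without loss of generality.
1. D lies on line BJ with BD:DJ = 2:3 ⇒ D = (3/5, 2/5)
2. R lies on line EB with ER:RB = 5:2 ⇒ R = (5/7, 0)
through R parallel to ED: direction (3/5, 2/5); meets JE at K = (0, -10/21)
K = J + t·(E−J) with t = 31/21

t = 31/21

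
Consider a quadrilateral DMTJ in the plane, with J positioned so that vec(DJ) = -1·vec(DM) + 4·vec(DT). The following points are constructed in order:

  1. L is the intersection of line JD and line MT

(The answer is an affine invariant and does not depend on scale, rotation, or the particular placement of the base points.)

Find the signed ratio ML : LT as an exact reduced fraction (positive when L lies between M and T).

Work in coordinates with D = (0, 0), M = (1, 0), T = (0, 1), J = (-1, 4).
1. L is the intersection of line JD and line MT ⇒ L = (-1/3, 4/3)
L = M + t·(T−M) with t = 4/3, so ML:LT = t:(1−t) = 4/3:-1/3

ML:LT = -4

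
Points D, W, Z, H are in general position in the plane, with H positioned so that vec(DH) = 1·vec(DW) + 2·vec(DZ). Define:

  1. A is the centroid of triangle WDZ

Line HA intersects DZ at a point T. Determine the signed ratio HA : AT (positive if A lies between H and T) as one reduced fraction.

Assign D = (0, 0), W = (1, 0), Z = (0, 1), H = (1, 2) — the answer is frame-independent, so this choice is without loss of generality.
1. A is the centroid of triangle WDZ ⇒ A = (1/3, 1/3)
line HA meets DZ at T = (0, -1/2)
A = H + t·(T−H) with t = 2/3, so HA:AT = 2/3:1/3

HA:AT = 2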